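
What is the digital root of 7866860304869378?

8

7+8+6+6+8+6+0+3+0+4+8+6+9+3+7+8 = 89
8+9 = 17
1+7 = 8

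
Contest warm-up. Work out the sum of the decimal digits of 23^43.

284

23^43 = 35834136918934220777541995677272642015423987712183913488967
Sum of its 59 digits: 284.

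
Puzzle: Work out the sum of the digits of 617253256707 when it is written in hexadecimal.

72

617253256707 in base 16 is 8FB7293E03.
Digit sum: 8+15+11+7+2+9+3+14+0+3 = 72.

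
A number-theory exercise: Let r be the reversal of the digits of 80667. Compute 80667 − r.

4059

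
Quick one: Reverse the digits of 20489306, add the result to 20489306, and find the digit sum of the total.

Reversal of 20489306 is 60398402; 20489306 + 60398402 = 80887708.
Digit sum of 80887708: 8+0+8+8+7+7+0+8 = 46.

46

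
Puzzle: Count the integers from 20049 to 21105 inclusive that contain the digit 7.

285

The integers in [20049, 21105] that contain the digit 7: 20057, 20067, 20070, 20071, 20072, 20073, …, 21087, 21097.
285 qualify.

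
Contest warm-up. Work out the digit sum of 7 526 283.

33

7+5+2+6+2+8+3 = 33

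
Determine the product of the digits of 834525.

4800

8×3×4×5×2×5 = 4800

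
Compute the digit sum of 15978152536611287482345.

1+5+9+7+8+1+5+2+5+3+6+6+1+1+2+8+7+4+8+2+3+4+5 = 103

103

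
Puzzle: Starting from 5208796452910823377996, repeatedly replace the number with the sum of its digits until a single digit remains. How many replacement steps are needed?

2

5208796452910823377996 → 112 → 4 (2 steps)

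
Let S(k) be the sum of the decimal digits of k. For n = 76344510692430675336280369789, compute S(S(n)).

10

First digit sum: 136.
1+3+6 = 10.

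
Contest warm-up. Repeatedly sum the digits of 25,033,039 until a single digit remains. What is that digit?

7

2+5+0+3+3+0+3+9 = 25
2+5 = 7
(Equivalently, 25,033,039 mod 9 = 7.)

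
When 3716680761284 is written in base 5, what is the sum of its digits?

44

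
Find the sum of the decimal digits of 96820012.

28

9+6+8+2+0+0+1+2 = 28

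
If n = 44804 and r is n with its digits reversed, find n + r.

Reverse of 44804 is 40844.
44804 + 40844 = 85648

85648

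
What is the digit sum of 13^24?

13^24 = 542800770374370512771595361
Sum of its 27 digits: 109.

109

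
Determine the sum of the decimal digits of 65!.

351

65! = 8247650592082470666723170306785496252186258551345437492922123134388955774976000000000000000
Sum of its 91 digits: 351.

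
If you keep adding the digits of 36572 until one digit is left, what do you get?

5

3+6+5+7+2 = 23
2+3 = 5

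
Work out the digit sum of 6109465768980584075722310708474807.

6+1+0+9+4+6+5+7+6+8+9+8+0+5+8+4+0+7+5+7+2+2+3+1+0+7+0+8+4+7+4+8+0+7 = 158

158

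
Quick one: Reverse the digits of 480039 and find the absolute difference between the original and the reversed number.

450045

Reverse of 480039 is 930084.
|480039 − 930084| = 450045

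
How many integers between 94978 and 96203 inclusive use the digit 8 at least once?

The integers in [94978, 96203] that use the digit 8 at least once: 94978, 94980, 94981, 94982, 94983, 94984, …, 96189, 96198.
321 qualify.

321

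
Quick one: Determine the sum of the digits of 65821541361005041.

6+5+8+2+1+5+4+1+3+6+1+0+0+5+0+4+1 = 52

52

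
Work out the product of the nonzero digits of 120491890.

5184

1×2×4×9×1×8×9 = 5184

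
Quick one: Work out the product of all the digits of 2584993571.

2×5×8×4×9×9×3×5×7×1 = 2721600

2721600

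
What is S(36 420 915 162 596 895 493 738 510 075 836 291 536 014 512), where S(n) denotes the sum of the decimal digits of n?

189

3+6+4+2+0+9+1+5+1+6+2+5+9+6+8+9+5+4+9+3+7+3+8+5+1+0+0+7+5+8+3+6+2+9+1+5+3+6+0+1+4+5+1+2 = 189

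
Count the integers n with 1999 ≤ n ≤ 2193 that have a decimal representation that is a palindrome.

2

The integers in [1999, 2193] that have a decimal representation that is a palindrome: 2002, 2112.
2 qualify.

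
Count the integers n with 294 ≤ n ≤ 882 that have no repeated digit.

The integers in [294, 882] that have no repeated digit: 294, 295, 296, 297, 298, 301, …, 876, 879.
429 qualify.

429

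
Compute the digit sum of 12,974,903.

1+2+9+7+4+9+0+3 = 35

35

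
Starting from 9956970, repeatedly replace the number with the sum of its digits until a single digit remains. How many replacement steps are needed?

9956970 → 45 → 9 (2 steps)

2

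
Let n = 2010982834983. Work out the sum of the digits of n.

57

2+0+1+0+9+8+2+8+3+4+9+8+3 = 57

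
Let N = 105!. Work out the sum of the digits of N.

648

105! = 1081396758240290900504101305800329649720646107774902579144176636573226531909905153326984536526808240339776398934872029657993872907813436816097280000000000000000000000000
Sum of its 169 digits: 648.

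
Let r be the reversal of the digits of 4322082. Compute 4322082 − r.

Reverse of 4322082 is 2802234.
4322082 − 2802234 = 1519848

1519848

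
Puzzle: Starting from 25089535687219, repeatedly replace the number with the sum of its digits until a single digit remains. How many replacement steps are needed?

2

25089535687219 → 70 → 7 (2 steps)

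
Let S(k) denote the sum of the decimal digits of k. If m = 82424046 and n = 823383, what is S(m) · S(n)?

810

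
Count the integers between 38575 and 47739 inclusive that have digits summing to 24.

The integers in [38575, 47739] that have digits summing to 24: 38580, 38607, 38616, 38625, 38634, 38643, …, 47724, 47733.
577 qualify.

577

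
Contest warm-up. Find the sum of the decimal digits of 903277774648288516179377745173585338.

9+0+3+2+7+7+7+7+4+6+4+8+2+8+8+5+1+6+1+7+9+3+7+7+7+4+5+1+7+3+5+8+5+3+3+8 = 187

187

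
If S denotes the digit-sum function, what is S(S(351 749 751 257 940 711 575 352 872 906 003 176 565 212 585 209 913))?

10

First digit sum: 217.
2+1+7 = 10.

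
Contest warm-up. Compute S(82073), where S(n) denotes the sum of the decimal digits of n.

20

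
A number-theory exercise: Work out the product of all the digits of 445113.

240

4×4×5×1×1×3 = 240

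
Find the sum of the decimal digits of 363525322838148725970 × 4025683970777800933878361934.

204

363525322838148725970 × 4025683970777800933878361934 = 1463438065121360566205296793578318013932645225980
Sum of its 49 digits: 204.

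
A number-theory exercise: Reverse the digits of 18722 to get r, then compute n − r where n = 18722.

-4059

Reverse of 18722 is 22781.
18722 − 22781 = -4059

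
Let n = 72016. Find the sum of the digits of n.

7+2+0+1+6 = 16

16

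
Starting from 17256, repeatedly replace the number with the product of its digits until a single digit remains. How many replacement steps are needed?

17256 → 420 → 0 (2 steps)

2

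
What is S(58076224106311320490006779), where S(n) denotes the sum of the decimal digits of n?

93

5+8+0+7+6+2+2+4+1+0+6+3+1+1+3+2+0+4+9+0+0+0+6+7+7+9 = 93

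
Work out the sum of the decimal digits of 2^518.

733

2^518 = 858099707516326214372737599885174152158679412517913176174307932398192897924707006515319955082681819372162038923935107254640248499964580476571753536389382144
Sum of its 156 digits: 733.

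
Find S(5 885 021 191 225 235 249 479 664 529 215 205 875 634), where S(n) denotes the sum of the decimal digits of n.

174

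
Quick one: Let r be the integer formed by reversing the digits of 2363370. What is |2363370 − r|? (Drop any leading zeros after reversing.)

1629738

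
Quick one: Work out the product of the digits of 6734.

6×7×3×4 = 504

504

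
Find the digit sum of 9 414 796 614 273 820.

9+4+1+4+7+9+6+6+1+4+2+7+3+8+2+0 = 73

73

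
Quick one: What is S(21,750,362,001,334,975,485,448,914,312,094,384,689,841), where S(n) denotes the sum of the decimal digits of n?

175

2+1+7+5+0+3+6+2+0+0+1+3+3+4+9+7+5+4+8+5+4+4+8+9+1+4+3+1+2+0+9+4+3+8+4+6+8+9+8+4+1 = 175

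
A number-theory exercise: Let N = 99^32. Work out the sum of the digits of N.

297

99^32 = 7249803359578536423176877919796123149018480047318581831044956801
Sum of its 64 digits: 297.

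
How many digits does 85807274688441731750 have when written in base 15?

17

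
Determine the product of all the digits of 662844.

9216

6×6×2×8×4×4 = 9216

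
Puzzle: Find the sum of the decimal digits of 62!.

62! = 31469973260387937525653122354950764088012280797258232192163168247821107200000000000000
Sum of its 86 digits: 306.

306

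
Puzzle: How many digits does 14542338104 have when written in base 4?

14542338104 in base 4 is 31202302213200320, which has 17 digits.

17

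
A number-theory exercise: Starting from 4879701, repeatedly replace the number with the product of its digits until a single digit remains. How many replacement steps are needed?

1

4879701 → 0 (1 step)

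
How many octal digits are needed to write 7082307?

7082307 in base 8 is 33010503, which has 8 digits.

8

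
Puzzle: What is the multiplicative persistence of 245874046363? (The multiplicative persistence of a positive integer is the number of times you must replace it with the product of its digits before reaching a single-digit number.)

245874046363 → 0 (1 step)

1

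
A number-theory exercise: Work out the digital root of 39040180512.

3+9+0+4+0+1+8+0+5+1+2 = 33
3+3 = 6

6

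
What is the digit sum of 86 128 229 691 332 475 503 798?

110

8+6+1+2+8+2+2+9+6+9+1+3+3+2+4+7+5+5+0+3+7+9+8 = 110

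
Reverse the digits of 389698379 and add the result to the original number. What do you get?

Reverse of 389698379 is 973896983.
389698379 + 973896983 = 1363595362

1363595362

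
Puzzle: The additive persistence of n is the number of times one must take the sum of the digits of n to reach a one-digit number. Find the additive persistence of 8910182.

3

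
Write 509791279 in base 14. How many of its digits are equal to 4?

509791279 in base 14 is 4B9C3DCB.
The digit 4 appears 1 time.

1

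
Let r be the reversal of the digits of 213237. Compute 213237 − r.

-519075

Reverse of 213237 is 732312.
213237 − 732312 = -519075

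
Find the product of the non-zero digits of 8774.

1568

8×7×7×4 = 1568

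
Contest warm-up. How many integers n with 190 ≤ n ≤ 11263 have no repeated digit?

5456

The integers in [190, 11263] that have no repeated digit: 190, 192, 193, 194, 195, 196, …, 10986, 10987.
5456 qualify.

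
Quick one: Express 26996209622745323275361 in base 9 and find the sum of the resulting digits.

81

26996209622745323275361 in base 9 is 303645226552574420084022.
Digit sum: 3+0+3+6+4+5+2+2+6+5+5+2+5+7+4+4+2+0+0+8+4+0+2+2 = 81.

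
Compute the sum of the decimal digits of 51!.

198

51! = 1551118753287382280224243016469303211063259720016986112000000000000
Sum of its 67 digits: 198.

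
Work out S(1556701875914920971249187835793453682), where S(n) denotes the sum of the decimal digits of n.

1+5+5+6+7+0+1+8+7+5+9+1+4+9+2+0+9+7+1+2+4+9+1+8+7+8+3+5+7+9+3+4+5+3+6+8+2 = 181

181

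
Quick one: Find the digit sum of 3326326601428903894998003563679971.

161

3+3+2+6+3+2+6+6+0+1+4+2+8+9+0+3+8+9+4+9+9+8+0+0+3+5+6+3+6+7+9+9+7+1 = 161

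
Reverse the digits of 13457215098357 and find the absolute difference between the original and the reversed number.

Reverse of 13457215098357 is 75389051275431.
|13457215098357 − 75389051275431| = 61931836177074

61931836177074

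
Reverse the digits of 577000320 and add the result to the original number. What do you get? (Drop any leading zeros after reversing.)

Reverse of 577000320 is 23000775.
577000320 + 23000775 = 600001095

600001095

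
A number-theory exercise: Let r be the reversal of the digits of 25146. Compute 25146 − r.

Reverse of 25146 is 64152.
25146 − 64152 = -39006

-39006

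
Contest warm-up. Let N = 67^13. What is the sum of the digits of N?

103

67^13 = 548242166610401428685587
Sum of its 24 digits: 103.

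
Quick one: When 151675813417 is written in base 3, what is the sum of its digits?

151675813417 in base 3 is 112111111112210122201011.
Digit sum: 1+1+2+1+1+1+1+1+1+1+1+2+2+1+0+1+2+2+2+0+1+0+1+1 = 27.

27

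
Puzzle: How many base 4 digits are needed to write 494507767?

15

494507767 in base 4 is 131132121123313, which has 15 digits.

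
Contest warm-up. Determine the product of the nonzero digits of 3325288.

3×3×2×5×2×8×8 = 11520

11520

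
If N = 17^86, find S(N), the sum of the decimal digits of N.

460

17^86 = 6585780298034564387330191111341883158675687451132939289318069116379730073913275122082286093482320162819169
Sum of its 106 digits: 460.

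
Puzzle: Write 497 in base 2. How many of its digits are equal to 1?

497 in base 2 is 111110001.
The digit 1 appears 6 times.

6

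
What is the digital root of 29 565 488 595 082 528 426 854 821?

2+9+5+6+5+4+8+8+5+9+5+0+8+2+5+2+8+4+2+6+8+5+4+8+2+1 = 131
1+3+1 = 5

5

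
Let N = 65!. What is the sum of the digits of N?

351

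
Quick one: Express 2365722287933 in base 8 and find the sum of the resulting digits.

2365722287933 in base 8 is 42332002257475.
Digit sum: 4+2+3+3+2+0+0+2+2+5+7+4+7+5 = 46.

46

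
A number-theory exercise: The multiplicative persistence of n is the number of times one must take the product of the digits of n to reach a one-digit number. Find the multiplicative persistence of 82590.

82590 → 0 (1 step)

1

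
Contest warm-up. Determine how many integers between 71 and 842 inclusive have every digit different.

The integers in [71, 842] that have every digit different: 71, 72, 73, 74, 75, 76, …, 841, 842.
565 qualify.

565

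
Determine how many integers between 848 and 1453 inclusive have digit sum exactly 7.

25

The integers in [848, 1453] that have digit sum exactly 7: 1006, 1015, 1024, 1033, 1042, 1051, …, 1411, 1420.
25 qualify.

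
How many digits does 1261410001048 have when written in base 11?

12

1261410001048 in base 11 is 446A6307387A, which has 12 digits.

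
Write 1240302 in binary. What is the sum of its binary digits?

1240302 in base 2 is 100101110110011101110.
Digit sum: 1+0+0+1+0+1+1+1+0+1+1+0+0+1+1+1+0+1+1+1+0 = 13.

13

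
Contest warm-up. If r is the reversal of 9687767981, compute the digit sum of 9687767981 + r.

46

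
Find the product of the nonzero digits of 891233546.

155520

8×9×1×2×3×3×5×4×6 = 155520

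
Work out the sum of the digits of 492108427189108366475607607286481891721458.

195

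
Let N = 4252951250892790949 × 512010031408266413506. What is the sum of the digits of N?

4252951250892790949 × 512010031408266413506 = 2177553703547443825491865560258848157194
Sum of its 40 digits: 188.

188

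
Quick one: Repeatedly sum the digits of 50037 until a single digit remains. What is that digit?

6

5+0+0+3+7 = 15
1+5 = 6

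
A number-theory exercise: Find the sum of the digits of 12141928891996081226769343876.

1+2+1+4+1+9+2+8+8+9+1+9+9+6+0+8+1+2+2+6+7+6+9+3+4+3+8+7+6 = 142

142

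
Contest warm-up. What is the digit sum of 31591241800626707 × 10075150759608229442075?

163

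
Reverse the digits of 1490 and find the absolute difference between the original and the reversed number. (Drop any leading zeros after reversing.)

Reverse of 1490 is 941.
|1490 − 941| = 549

549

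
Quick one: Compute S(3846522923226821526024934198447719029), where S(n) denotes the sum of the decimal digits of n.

3+8+4+6+5+2+2+9+2+3+2+2+6+8+2+1+5+2+6+0+2+4+9+3+4+1+9+8+4+4+7+7+1+9+0+2+9 = 161

161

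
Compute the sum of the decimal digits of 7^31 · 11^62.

433

7^31 · 11^62 = 5812804547150457911175066004388426292499475560023479111563507897486759794886848971078454703
Sum of its 91 digits: 433.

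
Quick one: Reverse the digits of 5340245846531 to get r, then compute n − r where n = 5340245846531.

Reverse of 5340245846531 is 1356485420435.
5340245846531 − 1356485420435 = 3983760426096

3983760426096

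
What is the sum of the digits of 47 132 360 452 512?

45

4+7+1+3+2+3+6+0+4+5+2+5+1+2 = 45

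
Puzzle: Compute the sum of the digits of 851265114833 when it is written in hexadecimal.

68

851265114833 in base 16 is C6335AD2D1.
Digit sum: 12+6+3+3+5+10+13+2+13+1 = 68.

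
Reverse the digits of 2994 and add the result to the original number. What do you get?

Reverse of 2994 is 4992.
2994 + 4992 = 7986

7986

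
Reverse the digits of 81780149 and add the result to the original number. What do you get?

175888867

Reverse of 81780149 is 94108718.
81780149 + 94108718 = 175888867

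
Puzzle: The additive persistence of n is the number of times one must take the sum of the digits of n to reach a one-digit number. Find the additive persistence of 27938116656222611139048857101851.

3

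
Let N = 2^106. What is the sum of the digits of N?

2^106 = 81129638414606681695789005144064
Sum of its 32 digits: 142.

142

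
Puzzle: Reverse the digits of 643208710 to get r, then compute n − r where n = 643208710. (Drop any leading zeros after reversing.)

625406364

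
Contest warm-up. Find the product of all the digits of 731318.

504

7×3×1×3×1×8 = 504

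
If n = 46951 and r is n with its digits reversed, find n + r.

Reverse of 46951 is 15964.
46951 + 15964 = 62915

62915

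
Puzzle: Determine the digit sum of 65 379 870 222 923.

65

6+5+3+7+9+8+7+0+2+2+2+9+2+3 = 65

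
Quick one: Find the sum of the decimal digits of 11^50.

265

11^50 = 11739085287969531650666649599035831993898213898723001
Sum of its 53 digits: 265.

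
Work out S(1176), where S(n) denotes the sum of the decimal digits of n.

15

1+1+7+6 = 15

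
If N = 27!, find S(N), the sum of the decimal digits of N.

27! = 10888869450418352160768000000
Sum of its 29 digits: 108.

108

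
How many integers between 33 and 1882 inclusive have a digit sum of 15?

The integers in [33, 1882] that have a digit sum of 15: 69, 78, 87, 96, 159, 168, …, 1851, 1860.
142 qualify.

142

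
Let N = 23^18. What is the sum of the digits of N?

23^18 = 3244150909895248285300369
Sum of its 25 digits: 109.

109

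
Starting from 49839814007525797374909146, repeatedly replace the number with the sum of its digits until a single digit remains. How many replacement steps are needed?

2

49839814007525797374909146 → 131 → 5 (2 steps)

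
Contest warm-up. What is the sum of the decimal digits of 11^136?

11^136 = 4259956668082612619277447642878823023942940540054226709850861458775704113189666216045909782718031049226064266217972940156600059061546972459361
Sum of its 142 digits: 628.

628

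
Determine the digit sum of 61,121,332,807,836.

51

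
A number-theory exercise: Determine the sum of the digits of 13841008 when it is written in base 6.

13841008 in base 6 is 1212354424.
Digit sum: 1+2+1+2+3+5+4+4+2+4 = 28.

28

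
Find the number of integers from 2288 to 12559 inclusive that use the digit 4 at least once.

3574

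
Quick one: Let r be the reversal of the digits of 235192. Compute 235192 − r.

Reverse of 235192 is 291532.
235192 − 291532 = -56340

-56340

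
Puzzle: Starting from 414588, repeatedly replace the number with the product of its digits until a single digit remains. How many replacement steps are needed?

414588 → 5120 → 0 (2 steps)

2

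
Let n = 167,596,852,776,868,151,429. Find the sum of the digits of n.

113

1+6+7+5+9+6+8+5+2+7+7+6+8+6+8+1+5+1+4+2+9 = 113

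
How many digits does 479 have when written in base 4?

5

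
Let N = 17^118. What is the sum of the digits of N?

17^118 = 15594545528261090630479388955533520293484205252350998538754604877073742512799977389801160508327264922573842291605467267610745333664365904831463009
Sum of its 146 digits: 658.

658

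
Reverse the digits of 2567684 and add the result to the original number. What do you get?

7435336

Reverse of 2567684 is 4867652.
2567684 + 4867652 = 7435336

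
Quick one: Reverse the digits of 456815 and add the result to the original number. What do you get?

Reverse of 456815 is 518654.
456815 + 518654 = 975469

975469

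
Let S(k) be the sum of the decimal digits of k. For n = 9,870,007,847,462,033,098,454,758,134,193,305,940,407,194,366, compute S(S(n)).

2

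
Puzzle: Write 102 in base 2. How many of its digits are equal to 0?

3

102 in base 2 is 1100110.
The digit 0 appears 3 times.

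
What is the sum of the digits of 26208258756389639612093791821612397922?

2+6+2+0+8+2+5+8+7+5+6+3+8+9+6+3+9+6+1+2+0+9+3+7+9+1+8+2+1+6+1+2+3+9+7+9+2+2 = 179

179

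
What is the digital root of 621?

9

6+2+1 = 9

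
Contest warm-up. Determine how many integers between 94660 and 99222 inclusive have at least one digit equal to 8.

2004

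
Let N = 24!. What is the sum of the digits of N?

24! = 620448401733239439360000
Sum of its 24 digits: 81.

81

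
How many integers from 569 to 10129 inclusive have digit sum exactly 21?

589

The integers in [569, 10129] that have digit sum exactly 21: 579, 588, 597, 669, 678, 687, …, 9921, 9930.
589 qualify.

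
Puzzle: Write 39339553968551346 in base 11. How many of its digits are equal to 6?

39339553968551346 in base 11 is 9465881167211034.
The digit 6 appears 2 times.

2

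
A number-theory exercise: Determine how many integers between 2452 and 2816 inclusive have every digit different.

The integers in [2452, 2816] that have every digit different: 2453, 2456, 2457, 2458, 2459, 2460, …, 2815, 2816.
213 qualify.

213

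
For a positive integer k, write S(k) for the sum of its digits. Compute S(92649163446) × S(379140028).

1836

S(92649163446) = 9+2+6+4+9+1+6+3+4+4+6 = 54.
S(379140028) = 3+7+9+1+4+0+0+2+8 = 34.
54 · 34 = 1836.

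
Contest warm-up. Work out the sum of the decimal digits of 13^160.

805

13^160 = 17019091339299243249937504722072749606507551708779196027375507115726426737901805724288862136675319788307329044899407678579812295906343018100162865372568208504490934514404899830401
Sum of its 179 digits: 805.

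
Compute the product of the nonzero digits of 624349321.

31104

6×2×4×3×4×9×3×2×1 = 31104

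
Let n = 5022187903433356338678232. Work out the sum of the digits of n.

103

5+0+2+2+1+8+7+9+0+3+4+3+3+3+5+6+3+3+8+6+7+8+2+3+2 = 103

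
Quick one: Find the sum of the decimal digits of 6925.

22

6+9+2+5 = 22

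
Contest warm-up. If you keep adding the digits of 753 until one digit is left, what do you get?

6

7+5+3 = 15
1+5 = 6
(Equivalently, 753 mod 9 = 6.)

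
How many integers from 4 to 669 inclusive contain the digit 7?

The integers in [4, 669] that contain the digit 7: 7, 17, 27, 37, 47, 57, …, 657, 667.
121 qualify.

121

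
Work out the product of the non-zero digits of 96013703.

9×6×1×3×7×3 = 3402

3402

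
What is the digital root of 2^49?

The digital root of n equals n mod 9 (or 9 when 9 | n), so we need 2^49 mod 9.
2^49 ≡ 2 (mod 9), so the digital root is 2.

2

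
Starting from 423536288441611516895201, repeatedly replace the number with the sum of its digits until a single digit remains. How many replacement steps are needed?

3

423536288441611516895201 → 95 → 14 → 5 (3 steps)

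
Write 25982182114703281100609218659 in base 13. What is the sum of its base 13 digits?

147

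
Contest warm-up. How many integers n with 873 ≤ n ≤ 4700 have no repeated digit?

1933

The integers in [873, 4700] that have no repeated digit: 873, 874, 875, 876, 879, 890, …, 4697, 4698.
1933 qualify.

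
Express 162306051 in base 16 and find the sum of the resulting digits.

51

162306051 in base 16 is 9AC9803.
Digit sum: 9+10+12+9+8+0+3 = 51.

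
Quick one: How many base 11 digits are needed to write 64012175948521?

64012175948521 in base 11 is 1943A458590049, which has 14 digits.

14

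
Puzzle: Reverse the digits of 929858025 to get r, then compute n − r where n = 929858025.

408999096

Reverse of 929858025 is 520858929.
929858025 − 520858929 = 408999096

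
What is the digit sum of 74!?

378

74! = 330788544151938641225953028221253782145683251820934971170611926835411235700971565459250872320000000000000000
Sum of its 108 digits: 378.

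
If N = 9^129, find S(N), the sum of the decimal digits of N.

612

9^129 = 1251076071394302594884458081106951728027969657276762241924443419870324653667897923469015922386986485696304989864940094919689
Sum of its 124 digits: 612.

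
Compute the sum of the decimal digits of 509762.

29

5+0+9+7+6+2 = 29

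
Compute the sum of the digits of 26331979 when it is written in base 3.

26331979 in base 3 is 1211112210200111.
Digit sum: 1+2+1+1+1+1+2+2+1+0+2+0+0+1+1+1 = 17.

17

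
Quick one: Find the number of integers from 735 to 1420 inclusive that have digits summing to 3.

6

The integers in [735, 1420] that have digits summing to 3: 1002, 1011, 1020, 1101, 1110, 1200.
6 qualify.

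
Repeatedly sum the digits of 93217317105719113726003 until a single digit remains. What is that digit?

9+3+2+1+7+3+1+7+1+0+5+7+1+9+1+1+3+7+2+6+0+0+3 = 79
7+9 = 16
1+6 = 7

7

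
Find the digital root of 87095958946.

7

8+7+0+9+5+9+5+8+9+4+6 = 70
7+0 = 7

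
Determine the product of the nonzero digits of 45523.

600

4×5×5×2×3 = 600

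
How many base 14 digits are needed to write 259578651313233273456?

259578651313233273456 in base 14 is 87282A446DA597AA08, which has 18 digits.

18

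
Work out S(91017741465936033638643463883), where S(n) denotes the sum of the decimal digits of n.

9+1+0+1+7+7+4+1+4+6+5+9+3+6+0+3+3+6+3+8+6+4+3+4+6+3+8+8+3 = 131

131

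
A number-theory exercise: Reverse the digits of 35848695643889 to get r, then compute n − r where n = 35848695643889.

-62985964040964

Reverse of 35848695643889 is 98834659684853.
35848695643889 − 98834659684853 = -62985964040964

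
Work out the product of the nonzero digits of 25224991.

12960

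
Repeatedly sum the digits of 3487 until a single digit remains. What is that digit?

4

3+4+8+7 = 22
2+2 = 4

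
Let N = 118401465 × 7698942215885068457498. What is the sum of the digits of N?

118401465 × 7698942215885068457498 = 911566037311138376993053434570
Sum of its 30 digits: 123.

123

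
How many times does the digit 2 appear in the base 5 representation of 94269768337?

94269768337 in base 5 is 3021031030041322.
The digit 2 appears 3 times.

3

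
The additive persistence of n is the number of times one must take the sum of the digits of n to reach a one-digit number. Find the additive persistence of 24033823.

24033823 → 25 → 7 (2 steps)

2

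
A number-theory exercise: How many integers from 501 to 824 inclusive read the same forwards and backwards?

32

The integers in [501, 824] that read the same forwards and backwards: 505, 515, 525, 535, 545, 555, …, 808, 818.
32 qualify.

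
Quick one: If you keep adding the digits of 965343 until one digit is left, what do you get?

9+6+5+3+4+3 = 30
3+0 = 3
(Equivalently, 965343 mod 9 = 3.)

3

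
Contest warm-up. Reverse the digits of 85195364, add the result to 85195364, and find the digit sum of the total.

28

Reversal of 85195364 is 46359158; 85195364 + 46359158 = 131554522.
Digit sum of 131554522: 1+3+1+5+5+4+5+2+2 = 28.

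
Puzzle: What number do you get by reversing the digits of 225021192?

Reversing 225021192 gives 291120522.

291120522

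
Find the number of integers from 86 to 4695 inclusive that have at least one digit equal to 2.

2009

The integers in [86, 4695] that have at least one digit equal to 2: 92, 102, 112, 120, 121, 122, …, 4682, 4692.
2009 qualify.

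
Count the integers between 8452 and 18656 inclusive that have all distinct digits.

3344

The integers in [8452, 18656] that have all distinct digits: 8452, 8453, 8456, 8457, 8459, 8460, …, 18653, 18654.
3344 qualify.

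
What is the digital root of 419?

4+1+9 = 14
1+4 = 5

5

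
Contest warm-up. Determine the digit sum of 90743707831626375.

9+0+7+4+3+7+0+7+8+3+1+6+2+6+3+7+5 = 78

78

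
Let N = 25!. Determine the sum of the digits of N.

25! = 15511210043330985984000000
Sum of its 26 digits: 72.

72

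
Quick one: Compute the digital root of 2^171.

8

The digital root of n equals n mod 9 (or 9 when 9 | n), so we need 2^171 mod 9.
2^171 ≡ 8 (mod 9), so the digital root is 8.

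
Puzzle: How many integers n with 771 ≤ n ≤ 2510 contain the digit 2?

The integers in [771, 2510] that contain the digit 2: 772, 782, 792, 802, 812, 820, …, 2509, 2510.
823 qualify.

823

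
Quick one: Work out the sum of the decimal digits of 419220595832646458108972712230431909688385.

189

4+1+9+2+2+0+5+9+5+8+3+2+6+4+6+4+5+8+1+0+8+9+7+2+7+1+2+2+3+0+4+3+1+9+0+9+6+8+8+3+8+5 = 189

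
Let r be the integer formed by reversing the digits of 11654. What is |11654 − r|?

Reverse of 11654 is 45611.
|11654 − 45611| = 33957

33957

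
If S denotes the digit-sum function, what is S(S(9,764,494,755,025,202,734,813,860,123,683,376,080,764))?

13

First digit sum: 175.
1+7+5 = 13.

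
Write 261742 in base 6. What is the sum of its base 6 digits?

261742 in base 6 is 5335434.
Digit sum: 5+3+3+5+4+3+4 = 27.

27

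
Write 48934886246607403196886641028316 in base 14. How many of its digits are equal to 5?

1

48934886246607403196886641028316 in base 14 is 579684684AB18322BA1A0B98CBC8.
The digit 5 appears 1 time.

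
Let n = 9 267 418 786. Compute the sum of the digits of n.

9+2+6+7+4+1+8+7+8+6 = 58

58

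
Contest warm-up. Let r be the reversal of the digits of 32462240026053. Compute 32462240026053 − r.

Reverse of 32462240026053 is 35062004226423.
32462240026053 − 35062004226423 = -2599764200370

-2599764200370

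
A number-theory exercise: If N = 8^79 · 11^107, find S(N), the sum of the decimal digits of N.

8^79 · 11^107 = 593097760672014454953147614415752245817789842134671659244562489989432331440074191281616072066771595945717162625493986494950380502295901786605687707022074496103746728289652738162163712
Sum of its 183 digits: 832.

832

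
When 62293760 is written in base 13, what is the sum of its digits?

62293760 in base 13 is CBA1019.
Digit sum: 12+11+10+1+0+1+9 = 44.

44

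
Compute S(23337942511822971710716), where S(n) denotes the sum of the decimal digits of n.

2+3+3+3+7+9+4+2+5+1+1+8+2+2+9+7+1+7+1+0+7+1+6 = 91

91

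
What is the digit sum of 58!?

288

58! = 2350561331282878571829474910515074683828862318181142924420699914240000000000000
Sum of its 79 digits: 288.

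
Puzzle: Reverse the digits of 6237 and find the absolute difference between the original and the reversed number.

1089

Reverse of 6237 is 7326.
|6237 − 7326| = 1089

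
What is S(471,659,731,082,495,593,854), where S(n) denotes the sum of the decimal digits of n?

105

4+7+1+6+5+9+7+3+1+0+8+2+4+9+5+5+9+3+8+5+4 = 105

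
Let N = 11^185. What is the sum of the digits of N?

914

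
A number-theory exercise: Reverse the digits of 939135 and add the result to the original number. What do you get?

1471074

Reverse of 939135 is 531939.
939135 + 531939 = 1471074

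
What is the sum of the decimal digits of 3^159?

333

3^159 = 7282483350946404208076885500996745047522350034970917293604274649554310785067
Sum of its 76 digits: 333.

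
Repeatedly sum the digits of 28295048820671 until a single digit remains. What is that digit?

2+8+2+9+5+0+4+8+8+2+0+6+7+1 = 62
6+2 = 8

8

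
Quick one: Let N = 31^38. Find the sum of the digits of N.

232

31^38 = 469617601052052260270453789356081086213146883053578155841
Sum of its 57 digits: 232.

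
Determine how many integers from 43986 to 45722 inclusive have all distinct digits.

226

The integers in [43986, 45722] that have all distinct digits: 43986, 43987, 45012, 45013, 45016, 45017, …, 45720, 45721.
226 qualify.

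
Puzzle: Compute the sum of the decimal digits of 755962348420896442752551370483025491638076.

7+5+5+9+6+2+3+4+8+4+2+0+8+9+6+4+4+2+7+5+2+5+5+1+3+7+0+4+8+3+0+2+5+4+9+1+6+3+8+0+7+6 = 189

189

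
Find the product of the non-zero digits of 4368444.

4×3×6×8×4×4×4 = 36864

36864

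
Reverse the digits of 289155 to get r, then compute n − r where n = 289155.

Reverse of 289155 is 551982.
289155 − 551982 = -262827

-262827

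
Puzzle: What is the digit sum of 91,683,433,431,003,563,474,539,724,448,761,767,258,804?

184

9+1+6+8+3+4+3+3+4+3+1+0+0+3+5+6+3+4+7+4+5+3+9+7+2+4+4+4+8+7+6+1+7+6+7+2+5+8+8+0+4 = 184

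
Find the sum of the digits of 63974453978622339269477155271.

146

6+3+9+7+4+4+5+3+9+7+8+6+2+2+3+3+9+2+6+9+4+7+7+1+5+5+2+7+1 = 146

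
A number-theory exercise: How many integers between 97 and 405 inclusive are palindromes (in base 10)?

32

The integers in [97, 405] that are palindromes (in base 10): 99, 101, 111, 121, 131, 141, …, 393, 404.
32 qualify.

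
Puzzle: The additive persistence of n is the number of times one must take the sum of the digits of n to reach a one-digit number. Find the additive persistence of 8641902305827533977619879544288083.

2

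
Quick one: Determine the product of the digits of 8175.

280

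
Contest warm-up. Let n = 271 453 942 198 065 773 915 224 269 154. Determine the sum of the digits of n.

133

2+7+1+4+5+3+9+4+2+1+9+8+0+6+5+7+7+3+9+1+5+2+2+4+2+6+9+1+5+4 = 133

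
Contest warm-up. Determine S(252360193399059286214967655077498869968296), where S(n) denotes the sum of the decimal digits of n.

2+5+2+3+6+0+1+9+3+3+9+9+0+5+9+2+8+6+2+1+4+9+6+7+6+5+5+0+7+7+4+9+8+8+6+9+9+6+8+2+9+6 = 225

225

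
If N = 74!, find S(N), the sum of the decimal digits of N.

378

74! = 330788544151938641225953028221253782145683251820934971170611926835411235700971565459250872320000000000000000
Sum of its 108 digits: 378.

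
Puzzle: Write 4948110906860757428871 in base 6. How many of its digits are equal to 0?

4948110906860757428871 in base 6 is 4500132321151201254222315423.
The digit 0 appears 3 times.

3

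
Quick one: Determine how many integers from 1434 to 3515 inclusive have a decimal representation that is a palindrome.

21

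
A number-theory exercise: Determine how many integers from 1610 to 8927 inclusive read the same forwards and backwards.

The integers in [1610, 8927] that read the same forwards and backwards: 1661, 1771, 1881, 1991, 2002, 2112, …, 8778, 8888.
73 qualify.

73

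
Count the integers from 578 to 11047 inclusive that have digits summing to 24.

The integers in [578, 11047] that have digits summing to 24: 699, 789, 798, 879, 888, 897, …, 10986, 10995.
430 qualify.

430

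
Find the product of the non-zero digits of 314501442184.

61440

3×1×4×5×1×4×4×2×1×8×4 = 61440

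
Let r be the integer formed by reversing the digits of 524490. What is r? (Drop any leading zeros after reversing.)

94425

Reversing 524490 gives 94425.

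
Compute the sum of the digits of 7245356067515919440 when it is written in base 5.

56

7245356067515919440 in base 5 is 441234301302302233033410230.
Digit sum: 4+4+1+2+3+4+3+0+1+3+0+2+3+0+2+2+3+3+0+3+3+4+1+0+2+3+0 = 56.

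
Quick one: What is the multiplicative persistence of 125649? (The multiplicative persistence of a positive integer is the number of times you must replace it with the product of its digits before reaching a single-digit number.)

2

125649 → 2160 → 0 (2 steps)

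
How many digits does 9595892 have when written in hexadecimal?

9595892 in base 16 is 926BF4, which has 6 digits.

6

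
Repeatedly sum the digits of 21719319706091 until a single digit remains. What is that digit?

2

2+1+7+1+9+3+1+9+7+0+6+0+9+1 = 56
5+6 = 11
1+1 = 2
(Equivalently, 21719319706091 mod 9 = 2.)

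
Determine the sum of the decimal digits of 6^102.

6^102 = 23519470446002552619480849617690081539337173577026375375550590789301897093185536
Sum of its 80 digits: 360.

360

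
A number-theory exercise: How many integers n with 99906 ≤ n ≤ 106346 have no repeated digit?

The integers in [99906, 106346] that have no repeated digit: 102345, 102346, 102347, 102348, 102349, 102354, …, 106342, 106345.
877 qualify.

877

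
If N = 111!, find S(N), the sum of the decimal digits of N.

111! = 1762952551090244663872161047107075788761409536026565516041574063347346955087248316436555574598462315773196047662837978913145847497199871623320096254145331200000000000000000000000000
Sum of its 181 digits: 693.

693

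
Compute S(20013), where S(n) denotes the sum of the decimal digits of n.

2+0+0+1+3 = 6

6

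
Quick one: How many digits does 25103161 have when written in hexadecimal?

25103161 in base 16 is 17F0B39, which has 7 digits.

7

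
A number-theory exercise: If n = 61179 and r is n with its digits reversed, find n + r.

Reverse of 61179 is 97116.
61179 + 97116 = 158295

158295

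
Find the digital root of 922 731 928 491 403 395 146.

2

9+2+2+7+3+1+9+2+8+4+9+1+4+0+3+3+9+5+1+4+6 = 92
9+2 = 11
1+1 = 2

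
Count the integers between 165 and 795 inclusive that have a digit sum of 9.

The integers in [165, 795] that have a digit sum of 9: 171, 180, 207, 216, 225, 234, …, 711, 720.
35 qualify.

35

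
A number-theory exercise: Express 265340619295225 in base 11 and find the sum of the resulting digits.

65

265340619295225 in base 11 is 776003631A3991.
Digit sum: 7+7+6+0+0+3+6+3+1+10+3+9+9+1 = 65.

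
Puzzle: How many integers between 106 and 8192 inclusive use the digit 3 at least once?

2914

The integers in [106, 8192] that use the digit 3 at least once: 113, 123, 130, 131, 132, 133, …, 8173, 8183.
2914 qualify.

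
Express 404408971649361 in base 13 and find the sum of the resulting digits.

404408971649361 in base 13 is 144867AA5B9783.
Digit sum: 1+4+4+8+6+7+10+10+5+11+9+7+8+3 = 93.

93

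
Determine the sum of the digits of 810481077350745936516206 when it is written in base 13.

98

810481077350745936516206 in base 13 is 3385196346218483244437.
Digit sum: 3+3+8+5+1+9+6+3+4+6+2+1+8+4+8+3+2+4+4+4+3+7 = 98.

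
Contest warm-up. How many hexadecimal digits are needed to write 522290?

522290 in base 16 is 7F832, which has 5 digits.

5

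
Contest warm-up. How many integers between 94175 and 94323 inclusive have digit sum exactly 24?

14

The integers in [94175, 94323] that have digit sum exactly 24: 94182, 94191, 94209, 94218, 94227, 94236, …, 94308, 94317.
14 qualify.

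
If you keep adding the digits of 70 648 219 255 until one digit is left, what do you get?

7+0+6+4+8+2+1+9+2+5+5 = 49
4+9 = 13
1+3 = 4

4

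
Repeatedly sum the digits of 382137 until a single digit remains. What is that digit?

6

3+8+2+1+3+7 = 24
2+4 = 6
(Equivalently, 382137 mod 9 = 6.)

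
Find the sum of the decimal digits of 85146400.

28

8+5+1+4+6+4+0+0 = 28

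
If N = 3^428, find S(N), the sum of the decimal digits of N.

3^428 = 1613975805220392892761684567742629999066310151096889226728856262935515787158855760083483350775542201388003552062049292726228835573597417258502461402623778300215000704310156713941696814978186337532803022961
Sum of its 205 digits: 891.

891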